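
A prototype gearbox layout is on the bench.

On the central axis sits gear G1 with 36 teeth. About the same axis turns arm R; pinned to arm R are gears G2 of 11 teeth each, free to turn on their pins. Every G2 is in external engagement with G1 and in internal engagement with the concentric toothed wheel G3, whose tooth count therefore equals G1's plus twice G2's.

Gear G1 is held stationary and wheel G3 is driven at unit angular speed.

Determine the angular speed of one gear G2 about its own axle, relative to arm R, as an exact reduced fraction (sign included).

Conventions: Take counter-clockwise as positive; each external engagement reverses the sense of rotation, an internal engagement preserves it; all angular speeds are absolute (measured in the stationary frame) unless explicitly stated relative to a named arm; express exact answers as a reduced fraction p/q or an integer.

1044/517

planetary set (36T centre, 11T on arm, 58T internal) — Willis relation
ring teeth: 36 + 2·11 = 58
36(ω_sun−ω_arm) = −58(ω_ring−ω_arm),  ω_sun = 0, ω_ring = 1
36(0−ω_arm) = −58(1−ω_arm)  ⇒  94·ω_arm = 58  ⇒  ω_arm = 29/47
sun–planet mesh: 36·(0−29/47) = −11·(ω_p−ω_arm)  ⇒  ω_p−ω_arm = 1044/517
exact speed ratio = 1044/517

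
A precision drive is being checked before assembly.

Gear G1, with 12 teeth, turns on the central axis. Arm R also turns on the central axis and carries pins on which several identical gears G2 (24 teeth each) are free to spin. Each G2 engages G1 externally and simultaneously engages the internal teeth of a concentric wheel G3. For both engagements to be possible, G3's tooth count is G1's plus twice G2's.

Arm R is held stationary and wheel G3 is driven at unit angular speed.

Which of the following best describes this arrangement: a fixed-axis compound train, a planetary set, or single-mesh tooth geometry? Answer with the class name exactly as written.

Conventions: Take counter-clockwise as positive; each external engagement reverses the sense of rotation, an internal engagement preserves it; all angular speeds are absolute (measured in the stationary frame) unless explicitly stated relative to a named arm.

planetary set (12T centre, 24T on arm, 60T internal) — Willis relation
classification: planetary set

planetary set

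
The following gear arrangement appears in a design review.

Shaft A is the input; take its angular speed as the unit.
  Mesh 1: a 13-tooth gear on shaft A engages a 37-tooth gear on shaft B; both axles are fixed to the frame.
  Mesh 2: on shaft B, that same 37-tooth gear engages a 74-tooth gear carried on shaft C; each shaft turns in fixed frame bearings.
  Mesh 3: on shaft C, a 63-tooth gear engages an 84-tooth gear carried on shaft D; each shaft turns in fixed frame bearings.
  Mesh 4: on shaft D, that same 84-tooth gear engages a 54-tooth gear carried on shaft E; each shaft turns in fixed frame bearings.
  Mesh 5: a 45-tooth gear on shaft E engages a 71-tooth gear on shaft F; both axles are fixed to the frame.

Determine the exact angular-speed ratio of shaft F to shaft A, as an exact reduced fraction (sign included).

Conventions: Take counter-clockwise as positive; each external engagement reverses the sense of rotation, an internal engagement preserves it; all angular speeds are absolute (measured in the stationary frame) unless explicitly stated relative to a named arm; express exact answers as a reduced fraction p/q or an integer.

class = fixed-axis compound train [5 meshes; 5 ratios multiply, 5 sense flips]
mesh 1 [13T→37T]: running ratio 13/37, sense −
mesh 2 [37T→74T]: running ratio 13/74, sense +
mesh 3 [63T→84T]: running ratio 39/296, sense −
mesh 4 [84T→54T]: running ratio 91/444, sense +
mesh 5 [45T→71T]: running ratio 1365/10508, sense −
ω_out/ω_in = -1365/10508

-1365/10508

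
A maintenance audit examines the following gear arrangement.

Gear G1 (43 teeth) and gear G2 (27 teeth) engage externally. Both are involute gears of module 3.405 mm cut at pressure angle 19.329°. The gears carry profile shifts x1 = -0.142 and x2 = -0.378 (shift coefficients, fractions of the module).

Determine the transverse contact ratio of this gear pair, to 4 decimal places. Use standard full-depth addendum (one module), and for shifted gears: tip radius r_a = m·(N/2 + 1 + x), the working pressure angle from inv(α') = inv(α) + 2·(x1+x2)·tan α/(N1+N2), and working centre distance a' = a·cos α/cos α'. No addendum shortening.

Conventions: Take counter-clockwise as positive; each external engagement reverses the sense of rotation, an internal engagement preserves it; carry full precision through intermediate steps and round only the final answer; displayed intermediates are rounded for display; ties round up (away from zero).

1.9302

recognized (one external pair, fixed centres): single-mesh tooth geometry, m = 3.405, N1 = 43, N2 = 27
base radii: r_b1 = 69.081053, r_b2 = 43.376475
tip radii: r_a1 = 76.128990, r_a2 = 48.085410
inv(α') = inv(19.329°) + 2·(-0.142-0.378)·tan α/(43+27) = 0.00819731  ⇒  α' = 16.47589°
a' = a·cos α / cos α' = 119.1750·cos 19.329°/cos 16.47589° = 117.272850
action lengths: √(r_a1²−r_b1²) = 31.991113, √(r_a2²−r_b2²) = 20.753026
base pitch p_b = π·m·cos α = 10.094164
CR = (31.991113 + 20.753026 − 117.272850·sin 16.47589°)/10.094164 = 1.930241
contact ratio ≈ 1.9302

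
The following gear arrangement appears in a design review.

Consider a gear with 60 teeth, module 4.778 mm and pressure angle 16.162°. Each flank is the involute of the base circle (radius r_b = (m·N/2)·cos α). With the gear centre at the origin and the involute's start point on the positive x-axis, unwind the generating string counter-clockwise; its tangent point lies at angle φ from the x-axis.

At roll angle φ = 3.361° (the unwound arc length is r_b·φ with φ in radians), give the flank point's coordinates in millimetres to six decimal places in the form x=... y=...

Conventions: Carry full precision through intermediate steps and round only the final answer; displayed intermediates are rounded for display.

topology: single-mesh involute geometry — m = 4.778, N = 60
pitch radius r_p = m·N/2 = 4.778·60/2 = 143.340000
base radius r_b = r_p·cos α = 143.340000·cos 16.162° = 137.674989
roll angle φ = 3.361° = 0.05866052 rad
x = r_b·(cos φ + φ·sin φ) = 137.911659
y = r_b·(sin φ − φ·cos φ) = 0.009260

x=137.911659 y=0.009260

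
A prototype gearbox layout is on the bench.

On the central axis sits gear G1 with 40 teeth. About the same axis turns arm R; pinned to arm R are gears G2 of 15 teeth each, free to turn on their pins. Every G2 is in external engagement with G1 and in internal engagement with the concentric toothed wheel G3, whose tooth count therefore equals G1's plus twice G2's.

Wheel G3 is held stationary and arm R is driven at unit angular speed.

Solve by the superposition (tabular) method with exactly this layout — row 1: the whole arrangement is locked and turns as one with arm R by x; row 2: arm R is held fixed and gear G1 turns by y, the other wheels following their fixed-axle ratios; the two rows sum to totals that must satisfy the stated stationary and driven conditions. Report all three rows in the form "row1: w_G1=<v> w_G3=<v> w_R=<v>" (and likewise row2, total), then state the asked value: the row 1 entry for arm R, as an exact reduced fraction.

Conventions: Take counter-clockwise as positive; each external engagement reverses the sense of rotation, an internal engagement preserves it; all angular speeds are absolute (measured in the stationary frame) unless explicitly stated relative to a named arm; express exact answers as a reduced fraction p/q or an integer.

row1: w_G1=1 w_G3=1 w_R=1
row2: w_G1=7/4 w_G3=-1 w_R=0
total: w_G1=11/4 w_G3=0 w_R=1
asked value: 1

class = planetary set [G3 = 40+2·15 = 70; Willis about the carrier]
row 1 — lock + rotate with arm: ω_sun = ω_ring = ω_arm = x
superposition row 2 [arm held]: sun y, ring −(40/70)·y, arm 0
boundary: total ω_ring = x − (40/70)·y = 0 and total ω_arm = x = 1  ⇒  y = 7/4, x = 1
row 2 ring = −(40/70)·7/4 = -1
totals (row 1 + row 2): sun 1 + 7/4 = 11/4, ring 1 + (-1) = 0, arm 1 + 0 = 1
asked cell (row1, arm) = 1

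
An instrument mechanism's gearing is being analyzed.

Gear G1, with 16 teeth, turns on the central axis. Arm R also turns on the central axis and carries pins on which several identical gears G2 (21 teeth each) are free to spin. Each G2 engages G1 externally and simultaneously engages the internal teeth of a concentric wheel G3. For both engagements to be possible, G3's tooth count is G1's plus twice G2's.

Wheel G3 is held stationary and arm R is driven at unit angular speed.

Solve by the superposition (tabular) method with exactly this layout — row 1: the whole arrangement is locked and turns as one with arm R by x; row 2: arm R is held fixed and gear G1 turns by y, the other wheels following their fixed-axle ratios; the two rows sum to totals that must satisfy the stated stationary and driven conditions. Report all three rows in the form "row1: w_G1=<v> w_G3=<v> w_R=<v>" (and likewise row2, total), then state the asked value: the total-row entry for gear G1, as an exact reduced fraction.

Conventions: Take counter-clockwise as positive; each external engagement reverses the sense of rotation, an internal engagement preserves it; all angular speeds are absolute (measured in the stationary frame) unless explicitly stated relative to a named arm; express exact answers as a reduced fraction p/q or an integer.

row1: w_G1=1 w_G3=1 w_R=1
row2: w_G1=29/8 w_G3=-1 w_R=0
total: w_G1=37/8 w_G3=0 w_R=1
asked value: 37/8

planetary set (16T centre, 21T on arm, 58T internal) — Willis relation
row 1 — lock + rotate with arm: ω_sun = ω_ring = ω_arm = x
row 2: sun turns y, ring = −(16/58)·y, arm 0
boundary: total ω_ring = x − (16/58)·y = 0 and total ω_arm = x = 1  ⇒  y = 29/8, x = 1
row 2 ring = −(16/58)·29/8 = -1
totals (row 1 + row 2): sun 1 + 29/8 = 37/8, ring 1 + (-1) = 0, arm 1 + 0 = 1
asked cell (total, sun) = 37/8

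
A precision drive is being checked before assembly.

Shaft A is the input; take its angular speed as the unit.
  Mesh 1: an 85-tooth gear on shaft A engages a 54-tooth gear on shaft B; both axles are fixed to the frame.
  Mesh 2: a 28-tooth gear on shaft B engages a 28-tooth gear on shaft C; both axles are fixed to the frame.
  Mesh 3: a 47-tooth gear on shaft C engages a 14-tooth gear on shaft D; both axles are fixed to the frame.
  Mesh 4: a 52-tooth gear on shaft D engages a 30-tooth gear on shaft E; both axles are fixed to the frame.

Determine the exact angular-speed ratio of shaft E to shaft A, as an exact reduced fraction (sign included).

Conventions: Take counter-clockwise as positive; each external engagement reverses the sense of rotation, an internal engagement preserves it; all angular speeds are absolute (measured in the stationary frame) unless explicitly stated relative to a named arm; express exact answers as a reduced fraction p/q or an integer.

10387/1134

class = fixed-axis compound train [4 meshes; 4 ratios multiply, 4 sense flips]
mesh 1 [85T→54T]: running ratio 85/54, sense −
mesh 2 [28T→28T]: running ratio 85/54, sense +
mesh 3 [47T→14T]: running ratio 3995/756, sense −
mesh 4 [52T→30T]: running ratio 10387/1134, sense +
ω_out/ω_in = 10387/1134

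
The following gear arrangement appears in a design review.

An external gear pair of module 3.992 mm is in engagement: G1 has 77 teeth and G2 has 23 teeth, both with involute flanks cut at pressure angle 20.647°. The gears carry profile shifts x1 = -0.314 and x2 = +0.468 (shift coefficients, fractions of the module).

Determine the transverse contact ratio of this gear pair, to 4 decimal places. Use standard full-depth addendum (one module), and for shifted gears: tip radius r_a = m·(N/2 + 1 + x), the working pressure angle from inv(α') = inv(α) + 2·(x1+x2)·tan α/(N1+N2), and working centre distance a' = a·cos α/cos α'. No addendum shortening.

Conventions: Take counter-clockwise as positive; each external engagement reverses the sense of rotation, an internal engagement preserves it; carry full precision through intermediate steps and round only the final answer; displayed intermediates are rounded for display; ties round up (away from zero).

1.5620

topology: single-mesh involute geometry — m = 3.992, 77T/23T pair
base radii: r_b1 = 143.820456, r_b2 = 42.959357
tip radii: r_a1 = 156.430512, r_a2 = 51.768256
inv(α') = inv(20.647°) + 2·(-0.314+0.468)·tan α/(77+23) = 0.01761423  ⇒  α' = 21.10416°
a' = a·cos α / cos α' = 199.6000·cos 20.647°/cos 21.10416° = 200.208305
action lengths: √(r_a1²−r_b1²) = 61.531956, √(r_a2²−r_b2²) = 28.886779
base pitch p_b = π·m·cos α = 11.735722
CR = (61.531956 + 28.886779 − 200.208305·sin 21.10416°)/11.735722 = 1.561968
contact ratio ≈ 1.5620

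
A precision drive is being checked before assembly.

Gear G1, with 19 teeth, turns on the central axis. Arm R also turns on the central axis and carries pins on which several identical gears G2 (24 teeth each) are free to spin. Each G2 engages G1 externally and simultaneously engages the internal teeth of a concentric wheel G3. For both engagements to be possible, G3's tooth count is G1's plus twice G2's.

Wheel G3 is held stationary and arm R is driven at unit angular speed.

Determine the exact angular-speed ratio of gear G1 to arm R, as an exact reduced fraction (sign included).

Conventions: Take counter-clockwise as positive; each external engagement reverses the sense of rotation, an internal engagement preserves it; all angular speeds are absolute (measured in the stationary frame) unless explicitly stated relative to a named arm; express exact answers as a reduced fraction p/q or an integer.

topology: planetary set — G1 19T / G2 24T / G3 67T, arm = carrier (Willis)
ring teeth: 19 + 2·24 = 67
19(ω_sun−ω_arm) = −67(ω_ring−ω_arm),  ω_ring = 0, ω_arm = 1
ω_sun = 1 − (67/19)(0−1) = 86/19
ω_out/ω_in = 86/19

86/19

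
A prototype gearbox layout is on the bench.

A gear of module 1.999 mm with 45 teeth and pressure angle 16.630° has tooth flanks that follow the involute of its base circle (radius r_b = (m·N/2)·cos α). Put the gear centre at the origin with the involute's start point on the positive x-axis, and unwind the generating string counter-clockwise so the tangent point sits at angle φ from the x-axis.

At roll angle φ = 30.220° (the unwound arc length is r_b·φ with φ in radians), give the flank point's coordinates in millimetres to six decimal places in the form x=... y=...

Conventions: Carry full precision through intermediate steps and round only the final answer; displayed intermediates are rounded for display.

class = single-mesh tooth geometry [base-circle involute, m = 1.999, 45T]
pitch radius r_p = m·N/2 = 1.999·45/2 = 44.977500
base radius r_b = r_p·cos α = 44.977500·cos 16.630° = 43.096220
roll angle φ = 30.220° = 0.52743850 rad
x = r_b·(cos φ + φ·sin φ) = 48.680212
y = r_b·(sin φ − φ·cos φ) = 2.049761

x=48.680212 y=2.049761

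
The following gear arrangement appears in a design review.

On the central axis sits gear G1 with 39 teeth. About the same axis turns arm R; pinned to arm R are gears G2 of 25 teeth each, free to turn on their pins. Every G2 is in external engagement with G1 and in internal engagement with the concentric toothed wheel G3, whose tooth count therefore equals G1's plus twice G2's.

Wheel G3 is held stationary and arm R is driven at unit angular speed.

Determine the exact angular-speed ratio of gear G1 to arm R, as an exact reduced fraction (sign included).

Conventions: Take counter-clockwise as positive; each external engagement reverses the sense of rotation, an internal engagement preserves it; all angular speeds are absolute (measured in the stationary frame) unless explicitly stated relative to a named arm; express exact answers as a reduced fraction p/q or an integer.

128/39

class = planetary set [G3 = 39+2·25 = 89; Willis about the carrier]
ring teeth: 39 + 2·25 = 89
39(ω_sun−ω_arm) = −89(ω_ring−ω_arm),  ω_ring = 0, ω_arm = 1
ω_sun = 1 − (89/39)(0−1) = 128/39
ω_out/ω_in = 128/39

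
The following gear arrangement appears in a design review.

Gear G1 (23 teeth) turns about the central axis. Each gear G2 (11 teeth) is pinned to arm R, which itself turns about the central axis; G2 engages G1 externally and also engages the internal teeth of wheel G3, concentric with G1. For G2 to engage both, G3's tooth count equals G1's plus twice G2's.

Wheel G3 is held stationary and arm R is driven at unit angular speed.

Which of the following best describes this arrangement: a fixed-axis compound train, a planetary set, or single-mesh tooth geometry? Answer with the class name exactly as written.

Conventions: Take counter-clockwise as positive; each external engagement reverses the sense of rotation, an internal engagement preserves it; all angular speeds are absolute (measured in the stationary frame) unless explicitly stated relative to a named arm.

topology: planetary set — G1 23T / G2 11T / G3 45T, arm = carrier (Willis)
classification: planetary set

planetary set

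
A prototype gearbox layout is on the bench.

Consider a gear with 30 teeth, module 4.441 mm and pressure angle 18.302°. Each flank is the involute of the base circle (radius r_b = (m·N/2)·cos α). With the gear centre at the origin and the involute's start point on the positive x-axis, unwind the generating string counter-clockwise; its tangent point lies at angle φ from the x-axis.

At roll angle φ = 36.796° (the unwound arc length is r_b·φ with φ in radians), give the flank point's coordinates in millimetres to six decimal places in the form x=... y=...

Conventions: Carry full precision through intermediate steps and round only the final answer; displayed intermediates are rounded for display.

x=74.973260 y=5.357003

class = single-mesh tooth geometry [base-circle involute, m = 4.441, 30T]
pitch radius r_p = m·N/2 = 4.441·30/2 = 66.615000
base radius r_b = r_p·cos α = 66.615000·cos 18.302° = 63.245248
roll angle φ = 36.796° = 0.64221135 rad
x = r_b·(cos φ + φ·sin φ) = 74.973260
y = r_b·(sin φ − φ·cos φ) = 5.357003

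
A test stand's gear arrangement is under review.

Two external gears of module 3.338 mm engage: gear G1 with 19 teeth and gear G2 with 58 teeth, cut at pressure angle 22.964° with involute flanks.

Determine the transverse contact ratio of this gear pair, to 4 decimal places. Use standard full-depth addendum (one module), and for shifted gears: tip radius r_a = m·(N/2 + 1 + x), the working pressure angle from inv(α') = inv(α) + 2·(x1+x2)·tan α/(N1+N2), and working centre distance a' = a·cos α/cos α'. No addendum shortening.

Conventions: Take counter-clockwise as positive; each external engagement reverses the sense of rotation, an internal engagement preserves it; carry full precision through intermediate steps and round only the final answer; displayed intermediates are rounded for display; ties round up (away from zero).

1.5429

recognized (one external pair, fixed centres): single-mesh tooth geometry, m = 3.338, N1 = 19, N2 = 58
base radii: r_b1 = 29.197909, r_b2 = 89.130458
tip radii: r_a1 = 35.049000, r_a2 = 100.140000
no profile shift: α' = α, a' = a
action lengths: √(r_a1²−r_b1²) = 19.388515, √(r_a2²−r_b2²) = 45.648450
base pitch p_b = π·m·cos α = 9.655572
CR = (19.388515 + 45.648450 − 128.513000·sin 22.96400°)/9.655572 = 1.542868
contact ratio ≈ 1.5429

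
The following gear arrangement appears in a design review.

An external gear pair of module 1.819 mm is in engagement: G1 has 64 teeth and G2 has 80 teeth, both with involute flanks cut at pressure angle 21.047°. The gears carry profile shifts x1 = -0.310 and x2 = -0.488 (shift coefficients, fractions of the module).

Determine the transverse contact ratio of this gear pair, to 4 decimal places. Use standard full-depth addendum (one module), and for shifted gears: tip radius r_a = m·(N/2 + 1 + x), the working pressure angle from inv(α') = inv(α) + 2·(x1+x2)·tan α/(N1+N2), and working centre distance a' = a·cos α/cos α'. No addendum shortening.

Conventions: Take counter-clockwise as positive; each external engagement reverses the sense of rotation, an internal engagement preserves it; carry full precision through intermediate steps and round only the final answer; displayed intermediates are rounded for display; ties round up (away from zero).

1.9051

recognized (one external pair, fixed centres): single-mesh tooth geometry, m = 1.819, N1 = 64, N2 = 80
base radii: r_b1 = 54.324720, r_b2 = 67.905900
tip radii: r_a1 = 59.463110, r_a2 = 73.691328
inv(α') = inv(21.047°) + 2·(-0.310-0.488)·tan α/(64+80) = 0.01320113  ⇒  α' = 19.23184°
a' = a·cos α / cos α' = 130.9680·cos 21.047°/cos 19.23184° = 129.455055
action lengths: √(r_a1²−r_b1²) = 24.180287, √(r_a2²−r_b2²) = 28.621681
base pitch p_b = π·m·cos α = 5.333317
CR = (24.180287 + 28.621681 − 129.455055·sin 19.23184°)/5.333317 = 1.905117
contact ratio ≈ 1.9051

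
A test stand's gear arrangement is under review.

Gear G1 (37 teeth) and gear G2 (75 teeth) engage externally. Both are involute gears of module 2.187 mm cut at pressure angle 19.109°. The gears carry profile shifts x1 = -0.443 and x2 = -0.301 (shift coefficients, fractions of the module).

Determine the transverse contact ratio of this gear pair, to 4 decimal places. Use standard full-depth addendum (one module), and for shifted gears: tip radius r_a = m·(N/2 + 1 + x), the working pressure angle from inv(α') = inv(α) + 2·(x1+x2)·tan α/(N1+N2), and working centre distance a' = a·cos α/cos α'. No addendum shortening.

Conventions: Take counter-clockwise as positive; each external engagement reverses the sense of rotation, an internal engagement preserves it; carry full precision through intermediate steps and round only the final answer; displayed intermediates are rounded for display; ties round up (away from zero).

2.0604

single-mesh involute tooth geometry (37T engaging 75T at module 2.187)
base radii: r_b1 = 38.230080, r_b2 = 77.493406
tip radii: r_a1 = 41.677659, r_a2 = 83.541213
inv(α') = inv(19.109°) + 2·(-0.443-0.301)·tan α/(37+75) = 0.00833908  ⇒  α' = 16.56821°
a' = a·cos α / cos α' = 122.4720·cos 19.109°/cos 16.56821° = 120.736344
action lengths: √(r_a1²−r_b1²) = 16.597837, √(r_a2²−r_b2²) = 31.207471
base pitch p_b = π·m·cos α = 6.492072
CR = (16.597837 + 31.207471 − 120.736344·sin 16.56821°)/6.492072 = 2.060444
contact ratio ≈ 2.0604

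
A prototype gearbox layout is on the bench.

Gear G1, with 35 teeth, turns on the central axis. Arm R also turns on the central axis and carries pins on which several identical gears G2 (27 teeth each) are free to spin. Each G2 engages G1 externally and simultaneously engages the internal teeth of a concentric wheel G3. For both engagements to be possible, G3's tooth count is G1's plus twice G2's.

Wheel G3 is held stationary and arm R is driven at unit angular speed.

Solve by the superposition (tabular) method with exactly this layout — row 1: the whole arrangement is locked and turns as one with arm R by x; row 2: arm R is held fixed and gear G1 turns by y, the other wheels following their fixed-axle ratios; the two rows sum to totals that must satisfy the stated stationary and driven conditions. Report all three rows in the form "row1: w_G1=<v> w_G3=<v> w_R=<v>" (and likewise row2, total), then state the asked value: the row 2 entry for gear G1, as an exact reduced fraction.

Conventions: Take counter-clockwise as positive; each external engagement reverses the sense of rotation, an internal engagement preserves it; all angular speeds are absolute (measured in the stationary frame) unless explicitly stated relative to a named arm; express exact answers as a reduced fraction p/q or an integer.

row1: w_G1=1 w_G3=1 w_R=1
row2: w_G1=89/35 w_G3=-1 w_R=0
total: w_G1=124/35 w_G3=0 w_R=1
asked value: 89/35

planetary set (35T centre, 27T on arm, 89T internal) — Willis relation
row 1 (train locked, turned with arm): all members turn x
row 2 (arm held, sun turns y): ω_ring = −(35/89)·y, ω_arm = 0
boundary: total ω_ring = x − (35/89)·y = 0 and total ω_arm = x = 1  ⇒  y = 89/35, x = 1
row 2 ring = −(35/89)·89/35 = -1
totals (row 1 + row 2): sun 1 + 89/35 = 124/35, ring 1 + (-1) = 0, arm 1 + 0 = 1
asked cell (row2, sun) = 89/35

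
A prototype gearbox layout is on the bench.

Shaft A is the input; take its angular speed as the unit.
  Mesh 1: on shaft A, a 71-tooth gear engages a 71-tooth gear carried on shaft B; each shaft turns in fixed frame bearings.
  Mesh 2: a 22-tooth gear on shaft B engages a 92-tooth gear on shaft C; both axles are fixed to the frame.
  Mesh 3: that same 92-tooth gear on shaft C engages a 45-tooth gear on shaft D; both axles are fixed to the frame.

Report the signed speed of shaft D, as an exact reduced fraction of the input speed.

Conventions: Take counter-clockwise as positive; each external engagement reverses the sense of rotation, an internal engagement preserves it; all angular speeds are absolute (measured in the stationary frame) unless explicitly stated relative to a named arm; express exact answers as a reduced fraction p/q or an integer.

3-mesh fixed-axis compound train (all bearings frame-fixed)
mesh 1 [71T→71T]: |ω|/ω_in = 1×71/71 = 1, sense flips to −
mesh 2 [22T→92T]: |ω|/ω_in = 1×22/92 = 11/46, sense flips to +
mesh 3 [92T→45T]: |ω|/ω_in = (11/46)×92/45 = 22/45, sense flips to −
signed output speed (× input speed) = -22/45

-22/45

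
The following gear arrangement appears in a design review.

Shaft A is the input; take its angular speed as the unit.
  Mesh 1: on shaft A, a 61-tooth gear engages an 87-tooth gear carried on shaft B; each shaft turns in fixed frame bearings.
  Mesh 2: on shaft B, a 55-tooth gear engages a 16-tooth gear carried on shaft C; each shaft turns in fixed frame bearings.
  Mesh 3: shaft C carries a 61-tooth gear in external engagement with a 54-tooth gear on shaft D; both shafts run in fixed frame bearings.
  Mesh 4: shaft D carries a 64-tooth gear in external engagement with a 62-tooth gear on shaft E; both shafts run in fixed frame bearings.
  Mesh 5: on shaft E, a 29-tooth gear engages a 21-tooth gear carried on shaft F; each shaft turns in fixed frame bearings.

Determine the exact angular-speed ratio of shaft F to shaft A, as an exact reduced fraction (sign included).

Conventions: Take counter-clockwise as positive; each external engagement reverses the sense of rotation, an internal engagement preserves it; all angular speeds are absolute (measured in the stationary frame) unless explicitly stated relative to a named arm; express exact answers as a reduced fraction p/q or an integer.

-204655/52731

class = fixed-axis compound train [5 meshes; 5 ratios multiply, 5 sense flips]
mesh 1 [61T→87T]: running ratio 61/87, sense −
mesh 2 [55T→16T]: running ratio 3355/1392, sense +
mesh 3 [61T→54T]: running ratio 204655/75168, sense −
mesh 4 [64T→62T]: running ratio 204655/72819, sense +
mesh 5 [29T→21T]: running ratio 204655/52731, sense −
ω_out/ω_in = -204655/52731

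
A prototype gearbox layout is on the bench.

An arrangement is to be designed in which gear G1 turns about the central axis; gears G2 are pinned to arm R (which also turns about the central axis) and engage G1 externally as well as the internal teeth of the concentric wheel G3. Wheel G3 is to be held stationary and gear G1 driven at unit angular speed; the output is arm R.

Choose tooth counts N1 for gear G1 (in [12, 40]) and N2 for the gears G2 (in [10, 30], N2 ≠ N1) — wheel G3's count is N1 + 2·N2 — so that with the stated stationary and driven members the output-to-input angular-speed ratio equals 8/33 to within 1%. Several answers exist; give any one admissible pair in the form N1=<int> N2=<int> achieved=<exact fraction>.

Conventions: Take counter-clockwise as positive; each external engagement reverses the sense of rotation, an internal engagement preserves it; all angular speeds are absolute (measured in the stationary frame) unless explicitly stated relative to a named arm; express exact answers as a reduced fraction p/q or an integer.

N1=16 N2=17 achieved=8/33

design class (target 8/33): planetary set
Willis with ω_ring = 0: ω_arm/ω_sun = N1/(N1+N3); set equal to 8/33  ⇒  N3/N1 = 1/(8/33) − 1 = 25/8
N3 = N1 + 2·N2  ⇒  N2/N1 = (N3/N1 − 1)/2 = (25/8 − 1)/2 = 17/16
smallest multiple with N1 ≥ 12 and N2 ≥ 10: k = 1  ⇒  N1 = 1·16 = 16, N2 = 1·17 = 17 (N1 ≤ 40, N2 ≤ 30, N2 ≠ N1 ✓), N3 = 16 + 2·17 = 50
check: N1/(N1+N3) with N1 = 16, N3 = 50 gives 8/33; |achieved − target| = 0 ≤ 2/825 ✓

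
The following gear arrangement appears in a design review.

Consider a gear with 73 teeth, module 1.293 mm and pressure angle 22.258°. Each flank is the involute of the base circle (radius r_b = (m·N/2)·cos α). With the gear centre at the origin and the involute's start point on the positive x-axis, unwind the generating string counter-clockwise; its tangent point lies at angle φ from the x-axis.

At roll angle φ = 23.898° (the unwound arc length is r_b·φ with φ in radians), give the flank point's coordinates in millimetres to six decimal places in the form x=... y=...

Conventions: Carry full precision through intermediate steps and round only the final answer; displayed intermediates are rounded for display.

recognized (one wheel, involute flank): single-mesh tooth geometry, m = 1.293, N = 73
pitch radius r_p = m·N/2 = 1.293·73/2 = 47.194500
base radius r_b = r_p·cos α = 47.194500·cos 22.258° = 43.677926
roll angle φ = 23.898° = 0.41709878 rad
x = r_b·(cos φ + φ·sin φ) = 47.313626
y = r_b·(sin φ − φ·cos φ) = 1.038205

x=47.313626 y=1.038205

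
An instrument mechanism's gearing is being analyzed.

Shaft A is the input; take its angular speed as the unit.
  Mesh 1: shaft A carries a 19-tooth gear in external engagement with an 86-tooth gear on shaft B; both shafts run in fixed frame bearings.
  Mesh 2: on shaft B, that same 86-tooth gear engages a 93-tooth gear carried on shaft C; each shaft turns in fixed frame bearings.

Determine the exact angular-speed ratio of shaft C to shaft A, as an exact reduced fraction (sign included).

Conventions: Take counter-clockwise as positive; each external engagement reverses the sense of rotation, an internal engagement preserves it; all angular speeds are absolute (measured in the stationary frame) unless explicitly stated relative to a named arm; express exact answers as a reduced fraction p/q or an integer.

class = fixed-axis compound train [2 meshes; 2 ratios multiply, 2 sense flips]
mesh 1 [19T→86T]: running ratio 19/86, sense −
mesh 2 [86T→93T]: running ratio 19/93, sense +
ω_out/ω_in = 19/93

19/93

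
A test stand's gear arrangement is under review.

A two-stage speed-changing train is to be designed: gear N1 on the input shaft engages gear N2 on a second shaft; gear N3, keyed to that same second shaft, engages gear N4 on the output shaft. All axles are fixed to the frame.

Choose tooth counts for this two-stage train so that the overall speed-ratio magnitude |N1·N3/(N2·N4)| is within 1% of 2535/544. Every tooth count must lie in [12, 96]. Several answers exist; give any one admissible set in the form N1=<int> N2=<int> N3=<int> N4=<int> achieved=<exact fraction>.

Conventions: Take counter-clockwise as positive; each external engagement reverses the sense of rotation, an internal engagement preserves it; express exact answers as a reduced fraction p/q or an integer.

topology: fixed-axis compound train — 2 stages, target 2535/544
target = 2535/544 in lowest terms: an exact hit needs N1·N3 = k·2535 and N2·N4 = k·544 for one integer k, every count in [12, 96]; additionally prefer no 1:1 stage (N1 ≠ N2, N3 ≠ N4)
k = 1: N1·N3 = 2535 = 39·65, N2·N4 = 544 = 16·34
achieved = 39·65/(16·34) = 2535/544; |achieved − target| = 0 ≤ 507/10880 ✓

N1=39 N2=16 N3=65 N4=34 achieved=2535/544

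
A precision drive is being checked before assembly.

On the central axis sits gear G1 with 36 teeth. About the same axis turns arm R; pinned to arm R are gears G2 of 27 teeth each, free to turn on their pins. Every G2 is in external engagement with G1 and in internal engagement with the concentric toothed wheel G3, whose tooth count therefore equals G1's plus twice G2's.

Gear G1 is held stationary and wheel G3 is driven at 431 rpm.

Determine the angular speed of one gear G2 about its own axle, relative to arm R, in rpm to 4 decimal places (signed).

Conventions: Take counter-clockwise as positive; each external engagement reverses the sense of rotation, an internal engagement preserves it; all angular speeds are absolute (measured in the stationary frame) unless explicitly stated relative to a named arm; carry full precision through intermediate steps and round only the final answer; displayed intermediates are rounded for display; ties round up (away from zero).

+410.4762 rpm

recognized (axles ride arm R): planetary set, 36/27/90 teeth
normalise by the input: solve with ω_ring = 1, then scale by 431 rpm
ring teeth: 36 + 2·27 = 90
36(ω_sun−ω_arm) = −90(ω_ring−ω_arm),  ω_sun = 0, ω_ring = 1
36(0−ω_arm) = −90(1−ω_arm)  ⇒  126·ω_arm = 90  ⇒  ω_arm = 5/7
sun–planet mesh: 36·(0−5/7) = −27·(ω_p−ω_arm)  ⇒  ω_p−ω_arm = 20/21
scale: ω_p−ω_arm = 20/21 × 431 rpm = +410.4762 rpm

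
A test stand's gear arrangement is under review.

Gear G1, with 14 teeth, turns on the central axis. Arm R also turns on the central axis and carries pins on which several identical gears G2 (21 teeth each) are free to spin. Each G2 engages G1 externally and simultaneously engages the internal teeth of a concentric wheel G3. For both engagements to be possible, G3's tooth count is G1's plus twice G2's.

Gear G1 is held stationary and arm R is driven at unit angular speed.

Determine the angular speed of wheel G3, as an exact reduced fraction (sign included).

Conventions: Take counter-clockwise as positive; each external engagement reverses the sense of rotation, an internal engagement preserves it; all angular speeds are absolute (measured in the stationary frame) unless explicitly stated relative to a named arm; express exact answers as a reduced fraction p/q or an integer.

class = planetary set [G3 = 14+2·21 = 56; Willis about the carrier]
ring teeth: 14 + 2·21 = 56
14(ω_sun−ω_arm) = −56(ω_ring−ω_arm),  ω_sun = 0, ω_arm = 1
ω_ring = 1 − (14/56)(0−1) = 5/4
exact speed ratio = 5/4

5/4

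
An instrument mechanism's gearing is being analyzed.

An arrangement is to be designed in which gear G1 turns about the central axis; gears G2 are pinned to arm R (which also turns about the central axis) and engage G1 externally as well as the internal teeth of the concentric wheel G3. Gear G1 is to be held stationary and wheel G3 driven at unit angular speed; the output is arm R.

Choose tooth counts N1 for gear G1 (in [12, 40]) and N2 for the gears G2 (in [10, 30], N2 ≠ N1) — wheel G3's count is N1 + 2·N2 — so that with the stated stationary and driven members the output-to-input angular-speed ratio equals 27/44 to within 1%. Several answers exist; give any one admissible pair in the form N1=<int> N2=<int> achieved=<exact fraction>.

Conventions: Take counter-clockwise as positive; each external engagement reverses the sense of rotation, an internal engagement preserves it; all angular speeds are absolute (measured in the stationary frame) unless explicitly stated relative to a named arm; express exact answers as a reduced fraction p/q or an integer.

design class (target 27/44): planetary set
Willis with ω_sun = 0: ω_arm/ω_ring = N3/(N1+N3); set equal to 27/44  ⇒  N3/N1 = (27/44)/(1 − 27/44) = 27/17
N3 = N1 + 2·N2  ⇒  N2/N1 = (N3/N1 − 1)/2 = (27/17 − 1)/2 = 5/17
smallest multiple with N1 ≥ 12 and N2 ≥ 10: k = 2  ⇒  N1 = 2·17 = 34, N2 = 2·5 = 10 (N1 ≤ 40, N2 ≤ 30, N2 ≠ N1 ✓), N3 = 34 + 2·10 = 54
check: N3/(N1+N3) with N1 = 34, N3 = 54 gives 27/44; |achieved − target| = 0 ≤ 27/4400 ✓

N1=34 N2=10 achieved=27/44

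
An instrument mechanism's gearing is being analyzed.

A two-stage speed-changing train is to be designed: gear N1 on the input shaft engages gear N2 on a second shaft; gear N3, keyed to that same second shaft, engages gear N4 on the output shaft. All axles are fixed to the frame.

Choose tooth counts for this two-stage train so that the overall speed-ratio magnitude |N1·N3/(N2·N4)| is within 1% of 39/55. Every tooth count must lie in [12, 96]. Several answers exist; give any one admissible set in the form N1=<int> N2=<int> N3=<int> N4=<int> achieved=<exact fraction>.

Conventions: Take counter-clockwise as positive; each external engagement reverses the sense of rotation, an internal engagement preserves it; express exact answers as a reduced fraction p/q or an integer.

N1=13 N2=15 N3=18 N4=22 achieved=39/55

topology: fixed-axis compound train — 2 stages, target 39/55
target = 39/55 in lowest terms: an exact hit needs N1·N3 = k·39 and N2·N4 = k·55 for one integer k, every count in [12, 96]; additionally prefer no 1:1 stage (N1 ≠ N2, N3 ≠ N4)
k = 1…5: no 1:1-free in-range split of k·39 and k·55 into factor pairs; take k = 6
k = 6: N1·N3 = 234 = 13·18, N2·N4 = 330 = 15·22
achieved = 13·18/(15·22) = 39/55; |achieved − target| = 0 ≤ 39/5500 ✓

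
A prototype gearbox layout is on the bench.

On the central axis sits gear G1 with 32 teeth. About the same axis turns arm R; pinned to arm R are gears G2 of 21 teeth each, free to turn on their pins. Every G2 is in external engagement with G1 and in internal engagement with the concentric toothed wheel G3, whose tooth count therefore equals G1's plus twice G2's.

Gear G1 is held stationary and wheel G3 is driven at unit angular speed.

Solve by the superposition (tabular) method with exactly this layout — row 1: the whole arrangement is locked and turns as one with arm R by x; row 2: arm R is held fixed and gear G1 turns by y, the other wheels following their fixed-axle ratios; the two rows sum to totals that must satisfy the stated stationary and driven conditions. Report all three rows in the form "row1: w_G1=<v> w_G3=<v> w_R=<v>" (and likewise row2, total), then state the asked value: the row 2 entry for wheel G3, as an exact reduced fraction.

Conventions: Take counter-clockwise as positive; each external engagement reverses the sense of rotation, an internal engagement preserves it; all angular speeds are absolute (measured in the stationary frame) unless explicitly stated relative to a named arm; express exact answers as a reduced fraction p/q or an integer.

topology: planetary set — G1 32T / G2 21T / G3 74T, arm = carrier (Willis)
row 1: whole set turns with the arm by x
row 2 — arm fixed, fixed-axis ratios: sun y, ring −(32/74)·y, arm 0
boundary: total ω_sun = x + y = 0 and total ω_ring = x − (32/74)·y = 1  ⇒  y = -37/53, x = 37/53
row 2 ring = −(32/74)·(-37/53) = 16/53
totals (row 1 + row 2): sun 37/53 + (-37/53) = 0, ring 37/53 + 16/53 = 1, arm 37/53 + 0 = 37/53
asked cell (row2, ring) = 16/53

row1: w_G1=37/53 w_G3=37/53 w_R=37/53
row2: w_G1=-37/53 w_G3=16/53 w_R=0
total: w_G1=0 w_G3=1 w_R=37/53
asked value: 16/53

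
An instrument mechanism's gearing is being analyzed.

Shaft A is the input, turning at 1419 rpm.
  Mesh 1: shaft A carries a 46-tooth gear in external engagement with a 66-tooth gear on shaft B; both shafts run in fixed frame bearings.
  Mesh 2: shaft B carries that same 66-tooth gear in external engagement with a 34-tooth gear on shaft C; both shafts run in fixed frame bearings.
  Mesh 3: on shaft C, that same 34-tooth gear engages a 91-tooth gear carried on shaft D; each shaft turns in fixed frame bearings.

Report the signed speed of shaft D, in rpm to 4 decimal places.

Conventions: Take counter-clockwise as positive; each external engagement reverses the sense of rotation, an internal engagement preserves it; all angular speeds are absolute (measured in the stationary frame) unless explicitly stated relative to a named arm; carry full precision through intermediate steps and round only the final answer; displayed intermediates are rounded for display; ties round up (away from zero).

recognized (4 fixed axles, 3 meshes): fixed-axis compound train
mesh 1 [46T→66T]: ω = 1419.0000×46/66 = 989.0000 rpm, sense flips to −
mesh 2 [66T→34T]: ω = 989.0000×66/34 = 1919.8235 rpm, sense flips to +
mesh 3 [34T→91T]: ω = 1919.8235×34/91 = 717.2967 rpm, sense flips to −
signed output speed = -717.2967 rpm

-717.2967 rpm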